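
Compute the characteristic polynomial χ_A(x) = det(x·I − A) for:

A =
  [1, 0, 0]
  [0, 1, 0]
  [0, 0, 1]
x^3 - 3*x^2 + 3*x - 1

Expanding det(x·I − A) (e.g. by cofactor expansion or by noting that A is similar to its Jordan form J, which has the same characteristic polynomial as A) gives
  χ_A(x) = x^3 - 3*x^2 + 3*x - 1
which factors as (x - 1)^3. The eigenvalues (with algebraic multiplicities) are λ = 1 with multiplicity 3.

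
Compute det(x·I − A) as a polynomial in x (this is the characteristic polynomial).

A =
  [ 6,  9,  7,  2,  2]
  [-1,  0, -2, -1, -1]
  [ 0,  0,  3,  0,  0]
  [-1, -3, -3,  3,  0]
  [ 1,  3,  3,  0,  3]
x^5 - 15*x^4 + 90*x^3 - 270*x^2 + 405*x - 243

Expanding det(x·I − A) (e.g. by cofactor expansion or by noting that A is similar to its Jordan form J, which has the same characteristic polynomial as A) gives
  χ_A(x) = x^5 - 15*x^4 + 90*x^3 - 270*x^2 + 405*x - 243
which factors as (x - 3)^5. The eigenvalues (with algebraic multiplicities) are λ = 3 with multiplicity 5.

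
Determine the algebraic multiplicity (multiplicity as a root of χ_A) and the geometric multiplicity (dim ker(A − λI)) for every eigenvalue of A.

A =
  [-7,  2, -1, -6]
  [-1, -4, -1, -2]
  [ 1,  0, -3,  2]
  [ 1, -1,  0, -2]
λ = -4: alg = 4, geom = 2

Step 1 — factor the characteristic polynomial to read off the algebraic multiplicities:
  χ_A(x) = (x + 4)^4

Step 2 — compute geometric multiplicities via the rank-nullity identity g(λ) = n − rank(A − λI):
  rank(A − (-4)·I) = 2, so dim ker(A − (-4)·I) = n − 2 = 2

Summary:
  λ = -4: algebraic multiplicity = 4, geometric multiplicity = 2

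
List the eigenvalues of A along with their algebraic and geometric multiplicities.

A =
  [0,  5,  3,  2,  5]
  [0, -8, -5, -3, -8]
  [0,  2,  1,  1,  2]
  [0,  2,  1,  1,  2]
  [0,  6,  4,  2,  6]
λ = 0: alg = 5, geom = 3

Step 1 — factor the characteristic polynomial to read off the algebraic multiplicities:
  χ_A(x) = x^5

Step 2 — compute geometric multiplicities via the rank-nullity identity g(λ) = n − rank(A − λI):
  rank(A − (0)·I) = 2, so dim ker(A − (0)·I) = n − 2 = 3

Summary:
  λ = 0: algebraic multiplicity = 5, geometric multiplicity = 3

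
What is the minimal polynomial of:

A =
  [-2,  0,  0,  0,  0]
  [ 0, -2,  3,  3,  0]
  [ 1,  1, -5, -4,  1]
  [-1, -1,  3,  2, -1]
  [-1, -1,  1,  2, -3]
x^3 + 6*x^2 + 12*x + 8

The characteristic polynomial is χ_A(x) = (x + 2)^5, so the eigenvalues are known. The minimal polynomial is
  m_A(x) = Π_λ (x − λ)^{k_λ}
where k_λ is the size of the *largest* Jordan block for λ (equivalently, the smallest k with (A − λI)^k v = 0 for every generalised eigenvector v of λ).

  λ = -2: largest Jordan block has size 3, contributing (x + 2)^3

So m_A(x) = (x + 2)^3 = x^3 + 6*x^2 + 12*x + 8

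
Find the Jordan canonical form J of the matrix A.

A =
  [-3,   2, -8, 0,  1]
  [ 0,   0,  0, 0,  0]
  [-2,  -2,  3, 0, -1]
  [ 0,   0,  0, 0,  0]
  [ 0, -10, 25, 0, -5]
J_1(-5) ⊕ J_2(0) ⊕ J_1(0) ⊕ J_1(0)

The characteristic polynomial is
  det(x·I − A) = x^5 + 5*x^4 = x^4*(x + 5)

Eigenvalues and multiplicities (the geometric multiplicity of λ is n − rank(A − λI), which equals the number of Jordan blocks for λ):
  λ = -5: algebraic multiplicity = 1, geometric multiplicity = 1
  λ = 0: algebraic multiplicity = 4, geometric multiplicity = 3

Determining the block sizes for each eigenvalue:
  λ = -5: one block (gm = 1), so the single block has size am = 1 → block sizes [1]
  λ = 0: 3 blocks summing to 4 forces exactly one block of size 2 and the rest size 1 → block sizes [2, 1, 1]

Assembling the blocks gives a Jordan form
J =
  [-5, 0, 0, 0, 0]
  [ 0, 0, 1, 0, 0]
  [ 0, 0, 0, 0, 0]
  [ 0, 0, 0, 0, 0]
  [ 0, 0, 0, 0, 0]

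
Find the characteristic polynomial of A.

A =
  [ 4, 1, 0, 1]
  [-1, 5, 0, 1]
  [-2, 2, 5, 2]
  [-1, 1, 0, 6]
x^4 - 20*x^3 + 150*x^2 - 500*x + 625

Expanding det(x·I − A) (e.g. by cofactor expansion or by noting that A is similar to its Jordan form J, which has the same characteristic polynomial as A) gives
  χ_A(x) = x^4 - 20*x^3 + 150*x^2 - 500*x + 625
which factors as (x - 5)^4. The eigenvalues (with algebraic multiplicities) are λ = 5 with multiplicity 4.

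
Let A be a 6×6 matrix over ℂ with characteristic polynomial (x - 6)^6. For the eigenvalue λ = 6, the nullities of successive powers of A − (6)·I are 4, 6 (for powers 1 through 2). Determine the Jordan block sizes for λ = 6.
Block sizes for λ = 6: [2, 2, 1, 1]

From the dimensions of kernels of powers, the number of Jordan blocks of size at least j is d_j − d_{j−1} where d_j = dim ker(N^j) (with d_0 = 0). Computing the differences gives [4, 2].
The number of blocks of size exactly k is (#blocks of size ≥ k) − (#blocks of size ≥ k + 1), so the partition is: 2 block(s) of size 1, 2 block(s) of size 2.
In nonincreasing order the block sizes are [2, 2, 1, 1].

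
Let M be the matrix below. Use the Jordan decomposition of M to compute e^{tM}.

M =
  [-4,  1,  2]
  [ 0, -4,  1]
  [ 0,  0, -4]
e^{tM} =
  [exp(-4*t), t*exp(-4*t), t^2*exp(-4*t)/2 + 2*t*exp(-4*t)]
  [0, exp(-4*t), t*exp(-4*t)]
  [0, 0, exp(-4*t)]

Strategy: write M = P · J · P⁻¹ where J is a Jordan canonical form, so e^{tM} = P · e^{tJ} · P⁻¹, and e^{tJ} can be computed block-by-block.

M has Jordan form
J =
  [-4,  1,  0]
  [ 0, -4,  1]
  [ 0,  0, -4]
(up to reordering of blocks).

Per-block formulas:
  For a 3×3 Jordan block J_3(-4): exp(t · J_3(-4)) = e^(-4t)·(I + t·N + (t^2/2)·N^2), where N is the 3×3 nilpotent shift.

After assembling e^{tJ} and conjugating by P, we get:

e^{tM} =
  [exp(-4*t), t*exp(-4*t), t^2*exp(-4*t)/2 + 2*t*exp(-4*t)]
  [0, exp(-4*t), t*exp(-4*t)]
  [0, 0, exp(-4*t)]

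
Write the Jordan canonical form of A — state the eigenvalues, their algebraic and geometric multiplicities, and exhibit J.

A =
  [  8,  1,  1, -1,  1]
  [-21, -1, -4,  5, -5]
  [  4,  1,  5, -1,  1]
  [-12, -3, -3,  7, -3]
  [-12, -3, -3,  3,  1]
J_3(4) ⊕ J_1(4) ⊕ J_1(4)

The characteristic polynomial is
  det(x·I − A) = x^5 - 20*x^4 + 160*x^3 - 640*x^2 + 1280*x - 1024 = (x - 4)^5

Eigenvalues and multiplicities (the geometric multiplicity of λ is n − rank(A − λI), which equals the number of Jordan blocks for λ):
  λ = 4: algebraic multiplicity = 5, geometric multiplicity = 3

Determining the block sizes for each eigenvalue:
  λ = 4: with am = 5 and gm = 3, the partition is not yet determined (e.g. several partitions of 5 into 3 parts exist). Let N = A − (4)·I. Computing rank(N^1) = 2, rank(N^2) = 1, rank(N^3) = 0; the number of blocks of size ≥ j is rank(N^{j−1}) − rank(N^j), giving [3, 1, 1]. So we have 1 block(s) of size 3, 2 block(s) of size 1 → block sizes [3, 1, 1]

Assembling the blocks gives a Jordan form
J =
  [4, 1, 0, 0, 0]
  [0, 4, 1, 0, 0]
  [0, 0, 4, 0, 0]
  [0, 0, 0, 4, 0]
  [0, 0, 0, 0, 4]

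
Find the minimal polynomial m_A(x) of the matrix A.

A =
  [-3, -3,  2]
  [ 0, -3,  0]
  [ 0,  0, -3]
x^2 + 6*x + 9

The characteristic polynomial is χ_A(x) = (x + 3)^3, so the eigenvalues are known. The minimal polynomial is
  m_A(x) = Π_λ (x − λ)^{k_λ}
where k_λ is the size of the *largest* Jordan block for λ (equivalently, the smallest k with (A − λI)^k v = 0 for every generalised eigenvector v of λ).

  λ = -3: largest Jordan block has size 2, contributing (x + 3)^2

So m_A(x) = (x + 3)^2 = x^2 + 6*x + 9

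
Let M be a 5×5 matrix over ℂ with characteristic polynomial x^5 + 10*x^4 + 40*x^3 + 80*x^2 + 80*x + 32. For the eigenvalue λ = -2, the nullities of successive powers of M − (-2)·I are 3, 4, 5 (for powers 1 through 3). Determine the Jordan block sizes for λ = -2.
Block sizes for λ = -2: [3, 1, 1]

From the dimensions of kernels of powers, the number of Jordan blocks of size at least j is d_j − d_{j−1} where d_j = dim ker(N^j) (with d_0 = 0). Computing the differences gives [3, 1, 1].
The number of blocks of size exactly k is (#blocks of size ≥ k) − (#blocks of size ≥ k + 1), so the partition is: 2 block(s) of size 1, 1 block(s) of size 3.
In nonincreasing order the block sizes are [3, 1, 1].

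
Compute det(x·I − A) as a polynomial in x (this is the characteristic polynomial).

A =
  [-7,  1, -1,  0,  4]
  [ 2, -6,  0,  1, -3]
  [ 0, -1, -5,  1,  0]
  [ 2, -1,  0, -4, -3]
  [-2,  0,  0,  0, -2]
x^5 + 24*x^4 + 230*x^3 + 1100*x^2 + 2625*x + 2500

Expanding det(x·I − A) (e.g. by cofactor expansion or by noting that A is similar to its Jordan form J, which has the same characteristic polynomial as A) gives
  χ_A(x) = x^5 + 24*x^4 + 230*x^3 + 1100*x^2 + 2625*x + 2500
which factors as (x + 4)*(x + 5)^4. The eigenvalues (with algebraic multiplicities) are λ = -5 with multiplicity 4, λ = -4 with multiplicity 1.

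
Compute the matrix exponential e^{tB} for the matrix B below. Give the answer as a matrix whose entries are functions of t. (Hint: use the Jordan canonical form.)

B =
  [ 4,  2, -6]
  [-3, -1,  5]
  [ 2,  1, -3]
e^{tB} =
  [-t^2 + 4*t + 1, 2*t, 2*t^2 - 6*t]
  [t^2/2 - 3*t, 1 - t, -t^2 + 5*t]
  [-t^2/2 + 2*t, t, t^2 - 3*t + 1]

Strategy: write B = P · J · P⁻¹ where J is a Jordan canonical form, so e^{tB} = P · e^{tJ} · P⁻¹, and e^{tJ} can be computed block-by-block.

B has Jordan form
J =
  [0, 1, 0]
  [0, 0, 1]
  [0, 0, 0]
(up to reordering of blocks).

Per-block formulas:
  For a 3×3 Jordan block J_3(0): exp(t · J_3(0)) = e^(0t)·(I + t·N + (t^2/2)·N^2), where N is the 3×3 nilpotent shift.

After assembling e^{tJ} and conjugating by P, we get:

e^{tB} =
  [-t^2 + 4*t + 1, 2*t, 2*t^2 - 6*t]
  [t^2/2 - 3*t, 1 - t, -t^2 + 5*t]
  [-t^2/2 + 2*t, t, t^2 - 3*t + 1]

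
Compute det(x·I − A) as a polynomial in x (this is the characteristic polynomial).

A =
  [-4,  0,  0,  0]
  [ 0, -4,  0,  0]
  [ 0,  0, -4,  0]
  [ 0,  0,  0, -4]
x^4 + 16*x^3 + 96*x^2 + 256*x + 256

Expanding det(x·I − A) (e.g. by cofactor expansion or by noting that A is similar to its Jordan form J, which has the same characteristic polynomial as A) gives
  χ_A(x) = x^4 + 16*x^3 + 96*x^2 + 256*x + 256
which factors as (x + 4)^4. The eigenvalues (with algebraic multiplicities) are λ = -4 with multiplicity 4.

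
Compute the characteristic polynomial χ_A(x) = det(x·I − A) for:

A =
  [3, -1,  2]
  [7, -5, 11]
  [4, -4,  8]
x^3 - 6*x^2 + 12*x - 8

Expanding det(x·I − A) (e.g. by cofactor expansion or by noting that A is similar to its Jordan form J, which has the same characteristic polynomial as A) gives
  χ_A(x) = x^3 - 6*x^2 + 12*x - 8
which factors as (x - 2)^3. The eigenvalues (with algebraic multiplicities) are λ = 2 with multiplicity 3.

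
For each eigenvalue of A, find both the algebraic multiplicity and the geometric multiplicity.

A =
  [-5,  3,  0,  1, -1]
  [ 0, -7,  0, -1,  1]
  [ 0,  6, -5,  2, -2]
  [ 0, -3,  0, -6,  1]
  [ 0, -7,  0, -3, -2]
λ = -5: alg = 5, geom = 3

Step 1 — factor the characteristic polynomial to read off the algebraic multiplicities:
  χ_A(x) = (x + 5)^5

Step 2 — compute geometric multiplicities via the rank-nullity identity g(λ) = n − rank(A − λI):
  rank(A − (-5)·I) = 2, so dim ker(A − (-5)·I) = n − 2 = 3

Summary:
  λ = -5: algebraic multiplicity = 5, geometric multiplicity = 3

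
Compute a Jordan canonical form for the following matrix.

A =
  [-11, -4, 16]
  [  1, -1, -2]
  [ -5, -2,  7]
J_1(-3) ⊕ J_2(-1)

The characteristic polynomial is
  det(x·I − A) = x^3 + 5*x^2 + 7*x + 3 = (x + 1)^2*(x + 3)

Eigenvalues and multiplicities (the geometric multiplicity of λ is n − rank(A − λI), which equals the number of Jordan blocks for λ):
  λ = -3: algebraic multiplicity = 1, geometric multiplicity = 1
  λ = -1: algebraic multiplicity = 2, geometric multiplicity = 1

Determining the block sizes for each eigenvalue:
  λ = -3: one block (gm = 1), so the single block has size am = 1 → block sizes [1]
  λ = -1: one block (gm = 1), so the single block has size am = 2 → block sizes [2]

Assembling the blocks gives a Jordan form
J =
  [-3,  0,  0]
  [ 0, -1,  1]
  [ 0,  0, -1]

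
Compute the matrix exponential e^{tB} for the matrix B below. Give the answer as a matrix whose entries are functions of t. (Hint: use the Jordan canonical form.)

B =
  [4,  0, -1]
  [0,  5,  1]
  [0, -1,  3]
e^{tB} =
  [exp(4*t), t^2*exp(4*t)/2, t^2*exp(4*t)/2 - t*exp(4*t)]
  [0, t*exp(4*t) + exp(4*t), t*exp(4*t)]
  [0, -t*exp(4*t), -t*exp(4*t) + exp(4*t)]

Strategy: write B = P · J · P⁻¹ where J is a Jordan canonical form, so e^{tB} = P · e^{tJ} · P⁻¹, and e^{tJ} can be computed block-by-block.

B has Jordan form
J =
  [4, 1, 0]
  [0, 4, 1]
  [0, 0, 4]
(up to reordering of blocks).

Per-block formulas:
  For a 3×3 Jordan block J_3(4): exp(t · J_3(4)) = e^(4t)·(I + t·N + (t^2/2)·N^2), where N is the 3×3 nilpotent shift.

After assembling e^{tJ} and conjugating by P, we get:

e^{tB} =
  [exp(4*t), t^2*exp(4*t)/2, t^2*exp(4*t)/2 - t*exp(4*t)]
  [0, t*exp(4*t) + exp(4*t), t*exp(4*t)]
  [0, -t*exp(4*t), -t*exp(4*t) + exp(4*t)]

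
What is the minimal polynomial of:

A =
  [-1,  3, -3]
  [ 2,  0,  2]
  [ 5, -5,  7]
x^2 - 4*x + 4

The characteristic polynomial is χ_A(x) = (x - 2)^3, so the eigenvalues are known. The minimal polynomial is
  m_A(x) = Π_λ (x − λ)^{k_λ}
where k_λ is the size of the *largest* Jordan block for λ (equivalently, the smallest k with (A − λI)^k v = 0 for every generalised eigenvector v of λ).

  λ = 2: largest Jordan block has size 2, contributing (x − 2)^2

So m_A(x) = (x - 2)^2 = x^2 - 4*x + 4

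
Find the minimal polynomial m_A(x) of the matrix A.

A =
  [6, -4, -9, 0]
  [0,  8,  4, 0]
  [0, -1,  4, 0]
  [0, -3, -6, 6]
x^3 - 18*x^2 + 108*x - 216

The characteristic polynomial is χ_A(x) = (x - 6)^4, so the eigenvalues are known. The minimal polynomial is
  m_A(x) = Π_λ (x − λ)^{k_λ}
where k_λ is the size of the *largest* Jordan block for λ (equivalently, the smallest k with (A − λI)^k v = 0 for every generalised eigenvector v of λ).

  λ = 6: largest Jordan block has size 3, contributing (x − 6)^3

So m_A(x) = (x - 6)^3 = x^3 - 18*x^2 + 108*x - 216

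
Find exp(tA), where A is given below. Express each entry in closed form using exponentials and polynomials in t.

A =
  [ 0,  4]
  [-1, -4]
e^{tA} =
  [2*t*exp(-2*t) + exp(-2*t), 4*t*exp(-2*t)]
  [-t*exp(-2*t), -2*t*exp(-2*t) + exp(-2*t)]

Strategy: write A = P · J · P⁻¹ where J is a Jordan canonical form, so e^{tA} = P · e^{tJ} · P⁻¹, and e^{tJ} can be computed block-by-block.

A has Jordan form
J =
  [-2,  1]
  [ 0, -2]
(up to reordering of blocks).

Per-block formulas:
  For a 2×2 Jordan block J_2(-2): exp(t · J_2(-2)) = e^(-2t)·(I + t·N), where N is the 2×2 nilpotent shift.

After assembling e^{tJ} and conjugating by P, we get:

e^{tA} =
  [2*t*exp(-2*t) + exp(-2*t), 4*t*exp(-2*t)]
  [-t*exp(-2*t), -2*t*exp(-2*t) + exp(-2*t)]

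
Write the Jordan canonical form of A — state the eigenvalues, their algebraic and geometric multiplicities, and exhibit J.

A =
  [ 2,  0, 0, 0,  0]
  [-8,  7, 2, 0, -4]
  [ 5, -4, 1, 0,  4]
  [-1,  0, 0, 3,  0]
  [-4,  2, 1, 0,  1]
J_1(2) ⊕ J_2(3) ⊕ J_1(3) ⊕ J_1(3)

The characteristic polynomial is
  det(x·I − A) = x^5 - 14*x^4 + 78*x^3 - 216*x^2 + 297*x - 162 = (x - 3)^4*(x - 2)

Eigenvalues and multiplicities (the geometric multiplicity of λ is n − rank(A − λI), which equals the number of Jordan blocks for λ):
  λ = 2: algebraic multiplicity = 1, geometric multiplicity = 1
  λ = 3: algebraic multiplicity = 4, geometric multiplicity = 3

Determining the block sizes for each eigenvalue:
  λ = 2: one block (gm = 1), so the single block has size am = 1 → block sizes [1]
  λ = 3: 3 blocks summing to 4 forces exactly one block of size 2 and the rest size 1 → block sizes [2, 1, 1]

Assembling the blocks gives a Jordan form
J =
  [2, 0, 0, 0, 0]
  [0, 3, 1, 0, 0]
  [0, 0, 3, 0, 0]
  [0, 0, 0, 3, 0]
  [0, 0, 0, 0, 3]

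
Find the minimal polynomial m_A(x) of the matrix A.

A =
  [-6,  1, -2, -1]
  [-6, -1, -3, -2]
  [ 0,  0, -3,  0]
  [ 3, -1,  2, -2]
x^3 + 9*x^2 + 27*x + 27

The characteristic polynomial is χ_A(x) = (x + 3)^4, so the eigenvalues are known. The minimal polynomial is
  m_A(x) = Π_λ (x − λ)^{k_λ}
where k_λ is the size of the *largest* Jordan block for λ (equivalently, the smallest k with (A − λI)^k v = 0 for every generalised eigenvector v of λ).

  λ = -3: largest Jordan block has size 3, contributing (x + 3)^3

So m_A(x) = (x + 3)^3 = x^3 + 9*x^2 + 27*x + 27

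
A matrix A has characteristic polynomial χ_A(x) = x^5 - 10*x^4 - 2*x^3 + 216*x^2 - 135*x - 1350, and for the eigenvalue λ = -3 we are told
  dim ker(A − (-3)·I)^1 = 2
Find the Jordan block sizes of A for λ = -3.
Block sizes for λ = -3: [1, 1]

From the dimensions of kernels of powers, the number of Jordan blocks of size at least j is d_j − d_{j−1} where d_j = dim ker(N^j) (with d_0 = 0). Computing the differences gives [2].
The number of blocks of size exactly k is (#blocks of size ≥ k) − (#blocks of size ≥ k + 1), so the partition is: 2 block(s) of size 1.
In nonincreasing order the block sizes are [1, 1].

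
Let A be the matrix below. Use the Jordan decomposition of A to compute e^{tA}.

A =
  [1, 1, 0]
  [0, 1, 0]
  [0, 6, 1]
e^{tA} =
  [exp(t), t*exp(t), 0]
  [0, exp(t), 0]
  [0, 6*t*exp(t), exp(t)]

Strategy: write A = P · J · P⁻¹ where J is a Jordan canonical form, so e^{tA} = P · e^{tJ} · P⁻¹, and e^{tJ} can be computed block-by-block.

A has Jordan form
J =
  [1, 1, 0]
  [0, 1, 0]
  [0, 0, 1]
(up to reordering of blocks).

Per-block formulas:
  For a 2×2 Jordan block J_2(1): exp(t · J_2(1)) = e^(1t)·(I + t·N), where N is the 2×2 nilpotent shift.
  For a 1×1 block at λ = 1: exp(t · [1]) = [e^(1t)].

After assembling e^{tJ} and conjugating by P, we get:

e^{tA} =
  [exp(t), t*exp(t), 0]
  [0, exp(t), 0]
  [0, 6*t*exp(t), exp(t)]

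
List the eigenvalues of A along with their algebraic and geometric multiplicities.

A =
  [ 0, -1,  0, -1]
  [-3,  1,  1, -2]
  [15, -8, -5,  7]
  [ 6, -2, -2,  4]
λ = 0: alg = 4, geom = 2

Step 1 — factor the characteristic polynomial to read off the algebraic multiplicities:
  χ_A(x) = x^4

Step 2 — compute geometric multiplicities via the rank-nullity identity g(λ) = n − rank(A − λI):
  rank(A − (0)·I) = 2, so dim ker(A − (0)·I) = n − 2 = 2

Summary:
  λ = 0: algebraic multiplicity = 4, geometric multiplicity = 2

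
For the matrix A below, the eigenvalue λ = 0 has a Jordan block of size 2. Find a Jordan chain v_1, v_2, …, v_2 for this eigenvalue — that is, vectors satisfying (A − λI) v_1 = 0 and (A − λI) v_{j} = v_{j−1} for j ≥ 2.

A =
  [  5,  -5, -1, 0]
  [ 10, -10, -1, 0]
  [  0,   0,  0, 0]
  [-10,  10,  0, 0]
A Jordan chain for λ = 0 of length 2:
v_1 = (-1, -1, 0, 0)ᵀ
v_2 = (0, 0, 1, 0)ᵀ

Let N = A − (0)·I. We want v_2 with N^2 v_2 = 0 but N^1 v_2 ≠ 0; then v_{j-1} := N · v_j for j = 2, …, 2.

Pick v_2 = (0, 0, 1, 0)ᵀ.
Then v_1 = N · v_2 = (-1, -1, 0, 0)ᵀ.

Sanity check: (A − (0)·I) v_1 = (0, 0, 0, 0)ᵀ = 0. ✓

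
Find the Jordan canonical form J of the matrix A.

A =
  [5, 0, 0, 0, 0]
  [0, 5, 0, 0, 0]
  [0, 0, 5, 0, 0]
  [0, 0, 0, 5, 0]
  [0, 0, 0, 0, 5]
J_1(5) ⊕ J_1(5) ⊕ J_1(5) ⊕ J_1(5) ⊕ J_1(5)

The characteristic polynomial is
  det(x·I − A) = x^5 - 25*x^4 + 250*x^3 - 1250*x^2 + 3125*x - 3125 = (x - 5)^5

Eigenvalues and multiplicities (the geometric multiplicity of λ is n − rank(A − λI), which equals the number of Jordan blocks for λ):
  λ = 5: algebraic multiplicity = 5, geometric multiplicity = 5

Determining the block sizes for each eigenvalue:
  λ = 5: gm = am = 5, so every block has size 1 → block sizes [1, 1, 1, 1, 1]

Assembling the blocks gives a Jordan form
J =
  [5, 0, 0, 0, 0]
  [0, 5, 0, 0, 0]
  [0, 0, 5, 0, 0]
  [0, 0, 0, 5, 0]
  [0, 0, 0, 0, 5]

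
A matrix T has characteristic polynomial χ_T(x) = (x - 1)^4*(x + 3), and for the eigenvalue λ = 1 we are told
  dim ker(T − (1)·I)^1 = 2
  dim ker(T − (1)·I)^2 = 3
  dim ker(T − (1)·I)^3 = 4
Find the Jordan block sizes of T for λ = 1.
Block sizes for λ = 1: [3, 1]

From the dimensions of kernels of powers, the number of Jordan blocks of size at least j is d_j − d_{j−1} where d_j = dim ker(N^j) (with d_0 = 0). Computing the differences gives [2, 1, 1].
The number of blocks of size exactly k is (#blocks of size ≥ k) − (#blocks of size ≥ k + 1), so the partition is: 1 block(s) of size 1, 1 block(s) of size 3.
In nonincreasing order the block sizes are [3, 1].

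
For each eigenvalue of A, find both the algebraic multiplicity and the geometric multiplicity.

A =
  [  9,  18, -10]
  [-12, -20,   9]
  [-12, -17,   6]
λ = -3: alg = 2, geom = 1; λ = 1: alg = 1, geom = 1

Step 1 — factor the characteristic polynomial to read off the algebraic multiplicities:
  χ_A(x) = (x - 1)*(x + 3)^2

Step 2 — compute geometric multiplicities via the rank-nullity identity g(λ) = n − rank(A − λI):
  rank(A − (-3)·I) = 2, so dim ker(A − (-3)·I) = n − 2 = 1
  rank(A − (1)·I) = 2, so dim ker(A − (1)·I) = n − 2 = 1

Summary:
  λ = -3: algebraic multiplicity = 2, geometric multiplicity = 1
  λ = 1: algebraic multiplicity = 1, geometric multiplicity = 1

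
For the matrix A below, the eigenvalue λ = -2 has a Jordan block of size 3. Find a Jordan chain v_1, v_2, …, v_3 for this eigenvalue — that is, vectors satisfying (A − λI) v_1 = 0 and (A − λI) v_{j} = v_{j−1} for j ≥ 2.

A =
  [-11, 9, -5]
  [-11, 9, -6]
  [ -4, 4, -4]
A Jordan chain for λ = -2 of length 3:
v_1 = (2, 2, 0)ᵀ
v_2 = (-9, -11, -4)ᵀ
v_3 = (1, 0, 0)ᵀ

Let N = A − (-2)·I. We want v_3 with N^3 v_3 = 0 but N^2 v_3 ≠ 0; then v_{j-1} := N · v_j for j = 3, …, 2.

Pick v_3 = (1, 0, 0)ᵀ.
Then v_2 = N · v_3 = (-9, -11, -4)ᵀ.
Then v_1 = N · v_2 = (2, 2, 0)ᵀ.

Sanity check: (A − (-2)·I) v_1 = (0, 0, 0)ᵀ = 0. ✓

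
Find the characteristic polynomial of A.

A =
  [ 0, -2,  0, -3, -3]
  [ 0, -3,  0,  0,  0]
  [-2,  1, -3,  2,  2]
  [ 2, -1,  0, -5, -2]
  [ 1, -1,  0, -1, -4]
x^5 + 15*x^4 + 90*x^3 + 270*x^2 + 405*x + 243

Expanding det(x·I − A) (e.g. by cofactor expansion or by noting that A is similar to its Jordan form J, which has the same characteristic polynomial as A) gives
  χ_A(x) = x^5 + 15*x^4 + 90*x^3 + 270*x^2 + 405*x + 243
which factors as (x + 3)^5. The eigenvalues (with algebraic multiplicities) are λ = -3 with multiplicity 5.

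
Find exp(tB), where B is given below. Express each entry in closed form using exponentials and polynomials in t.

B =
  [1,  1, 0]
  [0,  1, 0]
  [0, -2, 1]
e^{tB} =
  [exp(t), t*exp(t), 0]
  [0, exp(t), 0]
  [0, -2*t*exp(t), exp(t)]

Strategy: write B = P · J · P⁻¹ where J is a Jordan canonical form, so e^{tB} = P · e^{tJ} · P⁻¹, and e^{tJ} can be computed block-by-block.

B has Jordan form
J =
  [1, 1, 0]
  [0, 1, 0]
  [0, 0, 1]
(up to reordering of blocks).

Per-block formulas:
  For a 1×1 block at λ = 1: exp(t · [1]) = [e^(1t)].
  For a 2×2 Jordan block J_2(1): exp(t · J_2(1)) = e^(1t)·(I + t·N), where N is the 2×2 nilpotent shift.

After assembling e^{tJ} and conjugating by P, we get:

e^{tB} =
  [exp(t), t*exp(t), 0]
  [0, exp(t), 0]
  [0, -2*t*exp(t), exp(t)]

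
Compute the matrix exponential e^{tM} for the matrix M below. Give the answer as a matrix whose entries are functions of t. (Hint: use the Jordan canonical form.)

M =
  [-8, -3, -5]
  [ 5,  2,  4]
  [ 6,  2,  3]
e^{tM} =
  [2*t^2*exp(-t) - 7*t*exp(-t) + exp(-t), t^2*exp(-t) - 3*t*exp(-t), 3*t^2*exp(-t)/2 - 5*t*exp(-t)]
  [2*t^2*exp(-t) + 5*t*exp(-t), t^2*exp(-t) + 3*t*exp(-t) + exp(-t), 3*t^2*exp(-t)/2 + 4*t*exp(-t)]
  [-4*t^2*exp(-t) + 6*t*exp(-t), -2*t^2*exp(-t) + 2*t*exp(-t), -3*t^2*exp(-t) + 4*t*exp(-t) + exp(-t)]

Strategy: write M = P · J · P⁻¹ where J is a Jordan canonical form, so e^{tM} = P · e^{tJ} · P⁻¹, and e^{tJ} can be computed block-by-block.

M has Jordan form
J =
  [-1,  1,  0]
  [ 0, -1,  1]
  [ 0,  0, -1]
(up to reordering of blocks).

Per-block formulas:
  For a 3×3 Jordan block J_3(-1): exp(t · J_3(-1)) = e^(-1t)·(I + t·N + (t^2/2)·N^2), where N is the 3×3 nilpotent shift.

After assembling e^{tJ} and conjugating by P, we get:

e^{tM} =
  [2*t^2*exp(-t) - 7*t*exp(-t) + exp(-t), t^2*exp(-t) - 3*t*exp(-t), 3*t^2*exp(-t)/2 - 5*t*exp(-t)]
  [2*t^2*exp(-t) + 5*t*exp(-t), t^2*exp(-t) + 3*t*exp(-t) + exp(-t), 3*t^2*exp(-t)/2 + 4*t*exp(-t)]
  [-4*t^2*exp(-t) + 6*t*exp(-t), -2*t^2*exp(-t) + 2*t*exp(-t), -3*t^2*exp(-t) + 4*t*exp(-t) + exp(-t)]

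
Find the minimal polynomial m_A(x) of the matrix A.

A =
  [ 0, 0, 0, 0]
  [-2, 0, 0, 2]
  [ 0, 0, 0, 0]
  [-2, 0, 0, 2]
x^2 - 2*x

The characteristic polynomial is χ_A(x) = x^3*(x - 2), so the eigenvalues are known. The minimal polynomial is
  m_A(x) = Π_λ (x − λ)^{k_λ}
where k_λ is the size of the *largest* Jordan block for λ (equivalently, the smallest k with (A − λI)^k v = 0 for every generalised eigenvector v of λ).

  λ = 0: largest Jordan block has size 1, contributing (x − 0)
  λ = 2: largest Jordan block has size 1, contributing (x − 2)

So m_A(x) = x*(x - 2) = x^2 - 2*x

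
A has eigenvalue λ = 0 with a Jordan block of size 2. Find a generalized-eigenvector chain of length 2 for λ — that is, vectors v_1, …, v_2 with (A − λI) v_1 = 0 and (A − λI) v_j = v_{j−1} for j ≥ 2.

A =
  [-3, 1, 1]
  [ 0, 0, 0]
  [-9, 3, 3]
A Jordan chain for λ = 0 of length 2:
v_1 = (-3, 0, -9)ᵀ
v_2 = (1, 0, 0)ᵀ

Let N = A − (0)·I. We want v_2 with N^2 v_2 = 0 but N^1 v_2 ≠ 0; then v_{j-1} := N · v_j for j = 2, …, 2.

Pick v_2 = (1, 0, 0)ᵀ.
Then v_1 = N · v_2 = (-3, 0, -9)ᵀ.

Sanity check: (A − (0)·I) v_1 = (0, 0, 0)ᵀ = 0. ✓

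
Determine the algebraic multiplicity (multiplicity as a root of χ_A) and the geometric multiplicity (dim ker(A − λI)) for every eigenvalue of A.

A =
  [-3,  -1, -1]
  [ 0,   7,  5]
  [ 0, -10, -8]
λ = -3: alg = 2, geom = 1; λ = 2: alg = 1, geom = 1

Step 1 — factor the characteristic polynomial to read off the algebraic multiplicities:
  χ_A(x) = (x - 2)*(x + 3)^2

Step 2 — compute geometric multiplicities via the rank-nullity identity g(λ) = n − rank(A − λI):
  rank(A − (-3)·I) = 2, so dim ker(A − (-3)·I) = n − 2 = 1
  rank(A − (2)·I) = 2, so dim ker(A − (2)·I) = n − 2 = 1

Summary:
  λ = -3: algebraic multiplicity = 2, geometric multiplicity = 1
  λ = 2: algebraic multiplicity = 1, geometric multiplicity = 1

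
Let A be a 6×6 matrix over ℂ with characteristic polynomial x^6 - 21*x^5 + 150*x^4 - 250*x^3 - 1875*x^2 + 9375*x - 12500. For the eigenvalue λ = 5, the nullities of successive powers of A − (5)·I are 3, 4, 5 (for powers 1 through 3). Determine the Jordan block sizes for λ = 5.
Block sizes for λ = 5: [3, 1, 1]

From the dimensions of kernels of powers, the number of Jordan blocks of size at least j is d_j − d_{j−1} where d_j = dim ker(N^j) (with d_0 = 0). Computing the differences gives [3, 1, 1].
The number of blocks of size exactly k is (#blocks of size ≥ k) − (#blocks of size ≥ k + 1), so the partition is: 2 block(s) of size 1, 1 block(s) of size 3.
In nonincreasing order the block sizes are [3, 1, 1].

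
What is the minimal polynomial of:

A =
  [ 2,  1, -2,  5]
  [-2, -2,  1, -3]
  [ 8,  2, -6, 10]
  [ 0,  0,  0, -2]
x^3 + 6*x^2 + 12*x + 8

The characteristic polynomial is χ_A(x) = (x + 2)^4, so the eigenvalues are known. The minimal polynomial is
  m_A(x) = Π_λ (x − λ)^{k_λ}
where k_λ is the size of the *largest* Jordan block for λ (equivalently, the smallest k with (A − λI)^k v = 0 for every generalised eigenvector v of λ).

  λ = -2: largest Jordan block has size 3, contributing (x + 2)^3

So m_A(x) = (x + 2)^3 = x^3 + 6*x^2 + 12*x + 8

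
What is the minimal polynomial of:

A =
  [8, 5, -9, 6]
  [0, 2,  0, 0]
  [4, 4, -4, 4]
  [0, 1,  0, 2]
x^2 - 4*x + 4

The characteristic polynomial is χ_A(x) = (x - 2)^4, so the eigenvalues are known. The minimal polynomial is
  m_A(x) = Π_λ (x − λ)^{k_λ}
where k_λ is the size of the *largest* Jordan block for λ (equivalently, the smallest k with (A − λI)^k v = 0 for every generalised eigenvector v of λ).

  λ = 2: largest Jordan block has size 2, contributing (x − 2)^2

So m_A(x) = (x - 2)^2 = x^2 - 4*x + 4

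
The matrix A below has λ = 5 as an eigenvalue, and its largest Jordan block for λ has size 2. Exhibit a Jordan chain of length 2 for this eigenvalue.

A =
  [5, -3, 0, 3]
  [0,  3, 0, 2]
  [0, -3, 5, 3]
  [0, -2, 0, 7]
A Jordan chain for λ = 5 of length 2:
v_1 = (-3, -2, -3, -2)ᵀ
v_2 = (0, 1, 0, 0)ᵀ

Let N = A − (5)·I. We want v_2 with N^2 v_2 = 0 but N^1 v_2 ≠ 0; then v_{j-1} := N · v_j for j = 2, …, 2.

Pick v_2 = (0, 1, 0, 0)ᵀ.
Then v_1 = N · v_2 = (-3, -2, -3, -2)ᵀ.

Sanity check: (A − (5)·I) v_1 = (0, 0, 0, 0)ᵀ = 0. ✓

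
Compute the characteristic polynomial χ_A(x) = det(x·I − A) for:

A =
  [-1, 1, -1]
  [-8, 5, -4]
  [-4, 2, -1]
x^3 - 3*x^2 + 3*x - 1

Expanding det(x·I − A) (e.g. by cofactor expansion or by noting that A is similar to its Jordan form J, which has the same characteristic polynomial as A) gives
  χ_A(x) = x^3 - 3*x^2 + 3*x - 1
which factors as (x - 1)^3. The eigenvalues (with algebraic multiplicities) are λ = 1 with multiplicity 3.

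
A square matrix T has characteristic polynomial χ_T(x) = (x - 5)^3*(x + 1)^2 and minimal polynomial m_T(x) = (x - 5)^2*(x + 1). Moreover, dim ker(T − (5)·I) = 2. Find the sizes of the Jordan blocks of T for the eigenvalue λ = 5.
Block sizes for λ = 5: [2, 1]

Step 1 — from the characteristic polynomial, algebraic multiplicity of λ = 5 is 3. From dim ker(T − (5)·I) = 2, there are exactly 2 Jordan blocks for λ = 5.
Step 2 — from the minimal polynomial, the factor (x − 5)^2 tells us the largest block for λ = 5 has size 2.
Step 3 — with total size 3, 2 blocks, and largest block 2, the block sizes (in nonincreasing order) are [2, 1].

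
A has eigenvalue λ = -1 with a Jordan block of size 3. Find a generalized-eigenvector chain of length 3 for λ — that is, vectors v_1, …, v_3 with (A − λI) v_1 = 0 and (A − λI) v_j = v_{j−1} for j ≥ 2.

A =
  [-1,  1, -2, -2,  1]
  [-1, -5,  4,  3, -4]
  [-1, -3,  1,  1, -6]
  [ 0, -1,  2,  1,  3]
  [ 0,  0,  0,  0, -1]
A Jordan chain for λ = -1 of length 3:
v_1 = (1, 0, 1, -1, 0)ᵀ
v_2 = (0, -1, -1, 0, 0)ᵀ
v_3 = (1, 0, 0, 0, 0)ᵀ

Let N = A − (-1)·I. We want v_3 with N^3 v_3 = 0 but N^2 v_3 ≠ 0; then v_{j-1} := N · v_j for j = 3, …, 2.

Pick v_3 = (1, 0, 0, 0, 0)ᵀ.
Then v_2 = N · v_3 = (0, -1, -1, 0, 0)ᵀ.
Then v_1 = N · v_2 = (1, 0, 1, -1, 0)ᵀ.

Sanity check: (A − (-1)·I) v_1 = (0, 0, 0, 0, 0)ᵀ = 0. ✓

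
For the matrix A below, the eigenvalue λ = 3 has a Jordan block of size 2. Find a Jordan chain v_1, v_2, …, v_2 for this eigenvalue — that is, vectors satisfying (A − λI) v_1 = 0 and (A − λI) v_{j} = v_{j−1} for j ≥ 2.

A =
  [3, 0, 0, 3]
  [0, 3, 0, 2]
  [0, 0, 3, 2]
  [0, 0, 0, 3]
A Jordan chain for λ = 3 of length 2:
v_1 = (3, 2, 2, 0)ᵀ
v_2 = (0, 0, 0, 1)ᵀ

Let N = A − (3)·I. We want v_2 with N^2 v_2 = 0 but N^1 v_2 ≠ 0; then v_{j-1} := N · v_j for j = 2, …, 2.

Pick v_2 = (0, 0, 0, 1)ᵀ.
Then v_1 = N · v_2 = (3, 2, 2, 0)ᵀ.

Sanity check: (A − (3)·I) v_1 = (0, 0, 0, 0)ᵀ = 0. ✓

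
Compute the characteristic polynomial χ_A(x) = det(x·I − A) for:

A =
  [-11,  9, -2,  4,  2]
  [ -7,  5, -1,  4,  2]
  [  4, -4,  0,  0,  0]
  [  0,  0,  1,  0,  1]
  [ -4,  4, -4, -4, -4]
x^5 + 10*x^4 + 40*x^3 + 80*x^2 + 80*x + 32

Expanding det(x·I − A) (e.g. by cofactor expansion or by noting that A is similar to its Jordan form J, which has the same characteristic polynomial as A) gives
  χ_A(x) = x^5 + 10*x^4 + 40*x^3 + 80*x^2 + 80*x + 32
which factors as (x + 2)^5. The eigenvalues (with algebraic multiplicities) are λ = -2 with multiplicity 5.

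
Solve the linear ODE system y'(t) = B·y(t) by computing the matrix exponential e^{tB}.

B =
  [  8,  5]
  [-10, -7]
e^{tB} =
  [2*exp(3*t) - exp(-2*t), exp(3*t) - exp(-2*t)]
  [-2*exp(3*t) + 2*exp(-2*t), -exp(3*t) + 2*exp(-2*t)]

Strategy: write B = P · J · P⁻¹ where J is a Jordan canonical form, so e^{tB} = P · e^{tJ} · P⁻¹, and e^{tJ} can be computed block-by-block.

B has Jordan form
J =
  [-2, 0]
  [ 0, 3]
(up to reordering of blocks).

Per-block formulas:
  For a 1×1 block at λ = 3: exp(t · [3]) = [e^(3t)].
  For a 1×1 block at λ = -2: exp(t · [-2]) = [e^(-2t)].

After assembling e^{tJ} and conjugating by P, we get:

e^{tB} =
  [2*exp(3*t) - exp(-2*t), exp(3*t) - exp(-2*t)]
  [-2*exp(3*t) + 2*exp(-2*t), -exp(3*t) + 2*exp(-2*t)]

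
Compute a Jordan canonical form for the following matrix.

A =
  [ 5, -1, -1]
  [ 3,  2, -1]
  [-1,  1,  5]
J_3(4)

The characteristic polynomial is
  det(x·I − A) = x^3 - 12*x^2 + 48*x - 64 = (x - 4)^3

Eigenvalues and multiplicities (the geometric multiplicity of λ is n − rank(A − λI), which equals the number of Jordan blocks for λ):
  λ = 4: algebraic multiplicity = 3, geometric multiplicity = 1

Determining the block sizes for each eigenvalue:
  λ = 4: one block (gm = 1), so the single block has size am = 3 → block sizes [3]

Assembling the blocks gives a Jordan form
J =
  [4, 1, 0]
  [0, 4, 1]
  [0, 0, 4]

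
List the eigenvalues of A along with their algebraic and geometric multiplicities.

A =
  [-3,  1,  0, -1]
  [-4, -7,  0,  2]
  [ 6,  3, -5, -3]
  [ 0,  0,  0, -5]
λ = -5: alg = 4, geom = 3

Step 1 — factor the characteristic polynomial to read off the algebraic multiplicities:
  χ_A(x) = (x + 5)^4

Step 2 — compute geometric multiplicities via the rank-nullity identity g(λ) = n − rank(A − λI):
  rank(A − (-5)·I) = 1, so dim ker(A − (-5)·I) = n − 1 = 3

Summary:
  λ = -5: algebraic multiplicity = 4, geometric multiplicity = 3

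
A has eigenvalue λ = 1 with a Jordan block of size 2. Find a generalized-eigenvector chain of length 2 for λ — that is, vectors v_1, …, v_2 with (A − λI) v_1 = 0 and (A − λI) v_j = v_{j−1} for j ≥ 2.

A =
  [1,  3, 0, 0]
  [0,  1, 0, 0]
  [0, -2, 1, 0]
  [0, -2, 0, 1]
A Jordan chain for λ = 1 of length 2:
v_1 = (3, 0, -2, -2)ᵀ
v_2 = (0, 1, 0, 0)ᵀ

Let N = A − (1)·I. We want v_2 with N^2 v_2 = 0 but N^1 v_2 ≠ 0; then v_{j-1} := N · v_j for j = 2, …, 2.

Pick v_2 = (0, 1, 0, 0)ᵀ.
Then v_1 = N · v_2 = (3, 0, -2, -2)ᵀ.

Sanity check: (A − (1)·I) v_1 = (0, 0, 0, 0)ᵀ = 0. ✓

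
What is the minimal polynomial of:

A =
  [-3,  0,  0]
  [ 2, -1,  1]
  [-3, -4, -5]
x^3 + 9*x^2 + 27*x + 27

The characteristic polynomial is χ_A(x) = (x + 3)^3, so the eigenvalues are known. The minimal polynomial is
  m_A(x) = Π_λ (x − λ)^{k_λ}
where k_λ is the size of the *largest* Jordan block for λ (equivalently, the smallest k with (A − λI)^k v = 0 for every generalised eigenvector v of λ).

  λ = -3: largest Jordan block has size 3, contributing (x + 3)^3

So m_A(x) = (x + 3)^3 = x^3 + 9*x^2 + 27*x + 27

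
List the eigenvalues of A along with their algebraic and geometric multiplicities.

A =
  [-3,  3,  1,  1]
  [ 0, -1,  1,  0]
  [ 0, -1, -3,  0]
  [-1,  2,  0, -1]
λ = -2: alg = 4, geom = 2

Step 1 — factor the characteristic polynomial to read off the algebraic multiplicities:
  χ_A(x) = (x + 2)^4

Step 2 — compute geometric multiplicities via the rank-nullity identity g(λ) = n − rank(A − λI):
  rank(A − (-2)·I) = 2, so dim ker(A − (-2)·I) = n − 2 = 2

Summary:
  λ = -2: algebraic multiplicity = 4, geometric multiplicity = 2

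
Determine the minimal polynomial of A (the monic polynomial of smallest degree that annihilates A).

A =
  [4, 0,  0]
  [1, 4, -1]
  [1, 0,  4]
x^3 - 12*x^2 + 48*x - 64

The characteristic polynomial is χ_A(x) = (x - 4)^3, so the eigenvalues are known. The minimal polynomial is
  m_A(x) = Π_λ (x − λ)^{k_λ}
where k_λ is the size of the *largest* Jordan block for λ (equivalently, the smallest k with (A − λI)^k v = 0 for every generalised eigenvector v of λ).

  λ = 4: largest Jordan block has size 3, contributing (x − 4)^3

So m_A(x) = (x - 4)^3 = x^3 - 12*x^2 + 48*x - 64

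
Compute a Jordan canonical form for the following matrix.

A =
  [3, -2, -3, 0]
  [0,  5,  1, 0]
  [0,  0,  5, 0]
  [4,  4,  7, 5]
J_1(3) ⊕ J_2(5) ⊕ J_1(5)

The characteristic polynomial is
  det(x·I − A) = x^4 - 18*x^3 + 120*x^2 - 350*x + 375 = (x - 5)^3*(x - 3)

Eigenvalues and multiplicities (the geometric multiplicity of λ is n − rank(A − λI), which equals the number of Jordan blocks for λ):
  λ = 3: algebraic multiplicity = 1, geometric multiplicity = 1
  λ = 5: algebraic multiplicity = 3, geometric multiplicity = 2

Determining the block sizes for each eigenvalue:
  λ = 3: one block (gm = 1), so the single block has size am = 1 → block sizes [1]
  λ = 5: 2 blocks summing to 3 forces exactly one block of size 2 and the rest size 1 → block sizes [2, 1]

Assembling the blocks gives a Jordan form
J =
  [3, 0, 0, 0]
  [0, 5, 1, 0]
  [0, 0, 5, 0]
  [0, 0, 0, 5]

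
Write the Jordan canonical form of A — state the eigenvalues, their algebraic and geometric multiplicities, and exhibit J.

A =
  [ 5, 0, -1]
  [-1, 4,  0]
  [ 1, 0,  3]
J_3(4)

The characteristic polynomial is
  det(x·I − A) = x^3 - 12*x^2 + 48*x - 64 = (x - 4)^3

Eigenvalues and multiplicities (the geometric multiplicity of λ is n − rank(A − λI), which equals the number of Jordan blocks for λ):
  λ = 4: algebraic multiplicity = 3, geometric multiplicity = 1

Determining the block sizes for each eigenvalue:
  λ = 4: one block (gm = 1), so the single block has size am = 3 → block sizes [3]

Assembling the blocks gives a Jordan form
J =
  [4, 1, 0]
  [0, 4, 1]
  [0, 0, 4]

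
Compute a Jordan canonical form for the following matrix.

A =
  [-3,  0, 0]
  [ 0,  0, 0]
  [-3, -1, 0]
J_1(-3) ⊕ J_2(0)

The characteristic polynomial is
  det(x·I − A) = x^3 + 3*x^2 = x^2*(x + 3)

Eigenvalues and multiplicities (the geometric multiplicity of λ is n − rank(A − λI), which equals the number of Jordan blocks for λ):
  λ = -3: algebraic multiplicity = 1, geometric multiplicity = 1
  λ = 0: algebraic multiplicity = 2, geometric multiplicity = 1

Determining the block sizes for each eigenvalue:
  λ = -3: one block (gm = 1), so the single block has size am = 1 → block sizes [1]
  λ = 0: one block (gm = 1), so the single block has size am = 2 → block sizes [2]

Assembling the blocks gives a Jordan form
J =
  [-3, 0, 0]
  [ 0, 0, 1]
  [ 0, 0, 0]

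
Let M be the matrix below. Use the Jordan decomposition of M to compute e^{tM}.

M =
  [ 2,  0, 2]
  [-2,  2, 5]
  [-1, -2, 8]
e^{tM} =
  [t^2*exp(4*t) - 2*t*exp(4*t) + exp(4*t), -2*t^2*exp(4*t), 2*t^2*exp(4*t) + 2*t*exp(4*t)]
  [3*t^2*exp(4*t)/2 - 2*t*exp(4*t), -3*t^2*exp(4*t) - 2*t*exp(4*t) + exp(4*t), 3*t^2*exp(4*t) + 5*t*exp(4*t)]
  [t^2*exp(4*t) - t*exp(4*t), -2*t^2*exp(4*t) - 2*t*exp(4*t), 2*t^2*exp(4*t) + 4*t*exp(4*t) + exp(4*t)]

Strategy: write M = P · J · P⁻¹ where J is a Jordan canonical form, so e^{tM} = P · e^{tJ} · P⁻¹, and e^{tJ} can be computed block-by-block.

M has Jordan form
J =
  [4, 1, 0]
  [0, 4, 1]
  [0, 0, 4]
(up to reordering of blocks).

Per-block formulas:
  For a 3×3 Jordan block J_3(4): exp(t · J_3(4)) = e^(4t)·(I + t·N + (t^2/2)·N^2), where N is the 3×3 nilpotent shift.

After assembling e^{tJ} and conjugating by P, we get:

e^{tM} =
  [t^2*exp(4*t) - 2*t*exp(4*t) + exp(4*t), -2*t^2*exp(4*t), 2*t^2*exp(4*t) + 2*t*exp(4*t)]
  [3*t^2*exp(4*t)/2 - 2*t*exp(4*t), -3*t^2*exp(4*t) - 2*t*exp(4*t) + exp(4*t), 3*t^2*exp(4*t) + 5*t*exp(4*t)]
  [t^2*exp(4*t) - t*exp(4*t), -2*t^2*exp(4*t) - 2*t*exp(4*t), 2*t^2*exp(4*t) + 4*t*exp(4*t) + exp(4*t)]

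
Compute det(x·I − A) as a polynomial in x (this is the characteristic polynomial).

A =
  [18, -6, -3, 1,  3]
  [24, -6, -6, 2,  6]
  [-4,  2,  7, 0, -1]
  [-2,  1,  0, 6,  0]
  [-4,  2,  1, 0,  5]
x^5 - 30*x^4 + 360*x^3 - 2160*x^2 + 6480*x - 7776

Expanding det(x·I − A) (e.g. by cofactor expansion or by noting that A is similar to its Jordan form J, which has the same characteristic polynomial as A) gives
  χ_A(x) = x^5 - 30*x^4 + 360*x^3 - 2160*x^2 + 6480*x - 7776
which factors as (x - 6)^5. The eigenvalues (with algebraic multiplicities) are λ = 6 with multiplicity 5.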